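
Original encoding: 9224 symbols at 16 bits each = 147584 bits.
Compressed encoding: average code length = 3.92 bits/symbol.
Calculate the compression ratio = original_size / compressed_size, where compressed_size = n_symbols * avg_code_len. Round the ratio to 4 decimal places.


original_size = n_symbols * orig_bits = 9224 * 16 = 147584 bits
compressed_size = n_symbols * avg_code_len = 9224 * 3.92 = 36158.08 bits
ratio = original_size / compressed_size = 147584 / 36158.08 = 4.0816

Compression ratio = 4.0816


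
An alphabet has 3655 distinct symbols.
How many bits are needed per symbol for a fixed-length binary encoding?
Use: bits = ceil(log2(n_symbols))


log2(3655) = 11.8357
Bracket: 2^11 = 2048 < 3655 <= 2^12 = 4096
So ceil(log2(3655)) = 12

bits = ceil(log2(3655)) = ceil(11.8357) = 12 bits


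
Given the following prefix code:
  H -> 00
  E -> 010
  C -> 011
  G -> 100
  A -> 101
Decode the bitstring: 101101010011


Decoding step by step:
Bits 101 -> A
Bits 101 -> A
Bits 010 -> E
Bits 011 -> C


Decoded message: AAEC


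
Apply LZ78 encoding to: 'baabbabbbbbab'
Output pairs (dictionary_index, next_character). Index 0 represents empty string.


LZ78 encoding steps:
Dictionary: {0: ''}
Step 1: w='' (idx 0), next='b' -> output (0, 'b'), add 'b' as idx 1
Step 2: w='' (idx 0), next='a' -> output (0, 'a'), add 'a' as idx 2
Step 3: w='a' (idx 2), next='b' -> output (2, 'b'), add 'ab' as idx 3
Step 4: w='b' (idx 1), next='a' -> output (1, 'a'), add 'ba' as idx 4
Step 5: w='b' (idx 1), next='b' -> output (1, 'b'), add 'bb' as idx 5
Step 6: w='bb' (idx 5), next='b' -> output (5, 'b'), add 'bbb' as idx 6
Step 7: w='ab' (idx 3), end of input -> output (3, '')


Encoded: [(0, 'b'), (0, 'a'), (2, 'b'), (1, 'a'), (1, 'b'), (5, 'b'), (3, '')]


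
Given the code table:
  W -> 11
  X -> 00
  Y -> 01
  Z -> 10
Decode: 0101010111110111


Decoding:
01 -> Y
01 -> Y
01 -> Y
01 -> Y
11 -> W
11 -> W
01 -> Y
11 -> W


Result: YYYYWWYW


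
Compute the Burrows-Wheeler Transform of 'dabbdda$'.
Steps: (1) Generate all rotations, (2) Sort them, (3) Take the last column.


Rotations (sorted):
  0: $dabbdda -> last char: a
  1: a$dabbdd -> last char: d
  2: abbdda$d -> last char: d
  3: bbdda$da -> last char: a
  4: bdda$dab -> last char: b
  5: da$dabbd -> last char: d
  6: dabbdda$ -> last char: $
  7: dda$dabb -> last char: b


BWT = addabd$b


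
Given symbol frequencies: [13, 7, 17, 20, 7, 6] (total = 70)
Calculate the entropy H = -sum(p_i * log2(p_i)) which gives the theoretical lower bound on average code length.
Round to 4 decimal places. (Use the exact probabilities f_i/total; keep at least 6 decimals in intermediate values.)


Per-symbol terms -p_i * log2(p_i) with p_i = f_i/70:
  p = 13/70 = 0.185714: log2(p) = -2.428843, -p*log2(p) = 0.451071
  p = 7/70 = 0.100000: log2(p) = -3.321928, -p*log2(p) = 0.332193
  p = 17/70 = 0.242857: log2(p) = -2.041820, -p*log2(p) = 0.495871
  p = 20/70 = 0.285714: log2(p) = -1.807355, -p*log2(p) = 0.516387
  p = 7/70 = 0.100000: log2(p) = -3.321928, -p*log2(p) = 0.332193
  p = 6/70 = 0.085714: log2(p) = -3.544321, -p*log2(p) = 0.303799
H = 0.451071 + 0.332193 + 0.495871 + 0.516387 + 0.332193 + 0.303799 = 2.431514

H = 2.4315 bits/symbol


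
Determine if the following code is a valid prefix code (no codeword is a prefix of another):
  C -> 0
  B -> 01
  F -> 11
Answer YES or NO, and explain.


Checking each pair (does one codeword prefix another?):
  C='0' vs B='01': prefix -- VIOLATION

NO -- this is NOT a valid prefix code. C (0) is a prefix of B (01).


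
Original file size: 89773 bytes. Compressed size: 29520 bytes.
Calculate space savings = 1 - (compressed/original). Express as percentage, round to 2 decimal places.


ratio = compressed/original = 29520/89773 = 0.328829
savings = 1 - ratio = 1 - 0.328829 = 0.671171
as a percentage: 0.671171 * 100 = 67.12%

Space savings = 1 - 29520/89773 = 67.12%


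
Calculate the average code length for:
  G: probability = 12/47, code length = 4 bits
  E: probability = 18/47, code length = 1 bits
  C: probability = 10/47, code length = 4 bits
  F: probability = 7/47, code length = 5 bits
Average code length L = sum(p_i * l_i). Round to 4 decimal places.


Weighted contributions p_i * l_i:
  G: (12/47) * 4 = 48/47
  E: (18/47) * 1 = 18/47
  C: (10/47) * 4 = 40/47
  F: (7/47) * 5 = 35/47
Sum = (48 + 18 + 40 + 35)/47 = 141/47

L = 141/47 = 3.0000 bits/symbol


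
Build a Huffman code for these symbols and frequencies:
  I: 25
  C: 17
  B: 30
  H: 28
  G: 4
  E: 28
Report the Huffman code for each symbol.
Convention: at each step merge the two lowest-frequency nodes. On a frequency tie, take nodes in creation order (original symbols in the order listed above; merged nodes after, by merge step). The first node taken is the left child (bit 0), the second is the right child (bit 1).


Huffman tree construction:
Step 1: Merge G(4) + C(17) = 21
Step 2: Merge (G+C)(21) + I(25) = 46
Step 3: Merge H(28) + E(28) = 56
Step 4: Merge B(30) + ((G+C)+I)(46) = 76
Step 5: Merge (H+E)(56) + (B+((G+C)+I))(76) = 132
Read each symbol's code off the tree from the root (left child = 0, right child = 1).

Codes:
  I: 111 (length 3)
  C: 1101 (length 4)
  B: 10 (length 2)
  H: 00 (length 2)
  G: 1100 (length 4)
  E: 01 (length 2)
Average code length: 331/132 = 2.5076 bits/symbol


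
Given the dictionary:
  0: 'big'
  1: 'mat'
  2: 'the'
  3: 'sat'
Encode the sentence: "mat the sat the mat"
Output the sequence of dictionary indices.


Look up each word in the dictionary:
  'mat' -> 1
  'the' -> 2
  'sat' -> 3
  'the' -> 2
  'mat' -> 1

Encoded: [1, 2, 3, 2, 1]


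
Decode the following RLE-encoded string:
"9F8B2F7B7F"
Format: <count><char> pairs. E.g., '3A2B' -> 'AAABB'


Expanding each <count><char> pair:
  9F -> 'FFFFFFFFF'
  8B -> 'BBBBBBBB'
  2F -> 'FF'
  7B -> 'BBBBBBB'
  7F -> 'FFFFFFF'

Decoded = FFFFFFFFFBBBBBBBBFFBBBBBBBFFFFFFF


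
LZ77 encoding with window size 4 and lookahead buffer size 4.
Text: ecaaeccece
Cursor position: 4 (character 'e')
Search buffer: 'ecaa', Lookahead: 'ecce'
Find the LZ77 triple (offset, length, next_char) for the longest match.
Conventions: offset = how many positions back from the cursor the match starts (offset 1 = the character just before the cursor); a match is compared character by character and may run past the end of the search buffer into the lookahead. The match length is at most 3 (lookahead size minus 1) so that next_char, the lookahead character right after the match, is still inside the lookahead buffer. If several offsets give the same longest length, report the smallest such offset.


Try each offset into the search buffer:
  offset=1 (pos 3, char 'a'): match length 0
  offset=2 (pos 2, char 'a'): match length 0
  offset=3 (pos 1, char 'c'): match length 0
  offset=4 (pos 0, char 'e'): match length 2
Longest match has length 2 at offset 4.
next_char = character at position 4 + 2 = 6 -> 'c'

Best match: offset=4, length=2 (matching 'ec' starting at position 0)
LZ77 triple: (4, 2, 'c')


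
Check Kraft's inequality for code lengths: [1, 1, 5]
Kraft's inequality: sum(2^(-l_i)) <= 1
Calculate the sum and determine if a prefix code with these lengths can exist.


Sum = 2^(-1) + 2^(-1) + 2^(-5)
    = 0.5 + 0.5 + 0.03125
    = 33/32 = 1.03125
Since 1.03125 > 1, Kraft's inequality is NOT satisfied.
A prefix code with these lengths CANNOT exist.

Kraft sum = 1.03125. Not satisfied.


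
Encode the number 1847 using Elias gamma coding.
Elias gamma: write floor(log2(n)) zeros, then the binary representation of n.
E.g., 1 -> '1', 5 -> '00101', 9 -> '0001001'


num_bits = floor(log2(1847)) + 1 = 11
leading_zeros = num_bits - 1 = 10
binary(1847) = 11100110111

Elias gamma(1847) = '0000000000' + '11100110111' = 000000000011100110111 (21 bits)


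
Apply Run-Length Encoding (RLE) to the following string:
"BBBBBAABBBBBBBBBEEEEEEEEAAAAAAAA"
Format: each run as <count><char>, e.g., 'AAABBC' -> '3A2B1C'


Scanning runs left to right:
  i=0: run of 'B' x 5 -> '5B'
  i=5: run of 'A' x 2 -> '2A'
  i=7: run of 'B' x 9 -> '9B'
  i=16: run of 'E' x 8 -> '8E'
  i=24: run of 'A' x 8 -> '8A'

RLE = 5B2A9B8E8A


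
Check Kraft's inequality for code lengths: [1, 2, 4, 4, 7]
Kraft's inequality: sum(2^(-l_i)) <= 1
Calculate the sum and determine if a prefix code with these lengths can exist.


Sum = 2^(-1) + 2^(-2) + 2^(-4) + 2^(-4) + 2^(-7)
    = 0.5 + 0.25 + 0.0625 + 0.0625 + 0.0078125
    = 113/128 = 0.8828125
Since 0.8828125 <= 1, Kraft's inequality IS satisfied.
A prefix code with these lengths CAN exist.

Kraft sum = 0.8828125. Satisfied.


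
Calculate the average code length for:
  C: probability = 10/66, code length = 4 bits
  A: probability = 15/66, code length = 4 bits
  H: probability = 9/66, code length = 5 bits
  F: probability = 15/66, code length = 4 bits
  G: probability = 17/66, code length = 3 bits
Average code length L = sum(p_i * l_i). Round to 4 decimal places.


Weighted contributions p_i * l_i:
  C: (10/66) * 4 = 40/66
  A: (15/66) * 4 = 60/66
  H: (9/66) * 5 = 45/66
  F: (15/66) * 4 = 60/66
  G: (17/66) * 3 = 51/66
Sum = (40 + 60 + 45 + 60 + 51)/66 = 256/66

L = 256/66 = 3.8788 bits/symbol


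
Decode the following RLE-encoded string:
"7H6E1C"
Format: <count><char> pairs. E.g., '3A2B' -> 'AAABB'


Expanding each <count><char> pair:
  7H -> 'HHHHHHH'
  6E -> 'EEEEEE'
  1C -> 'C'

Decoded = HHHHHHHEEEEEEC


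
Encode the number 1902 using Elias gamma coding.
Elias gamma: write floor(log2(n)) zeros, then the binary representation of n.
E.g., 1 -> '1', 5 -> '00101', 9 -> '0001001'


num_bits = floor(log2(1902)) + 1 = 11
leading_zeros = num_bits - 1 = 10
binary(1902) = 11101101110

Elias gamma(1902) = '0000000000' + '11101101110' = 000000000011101101110 (21 bits)


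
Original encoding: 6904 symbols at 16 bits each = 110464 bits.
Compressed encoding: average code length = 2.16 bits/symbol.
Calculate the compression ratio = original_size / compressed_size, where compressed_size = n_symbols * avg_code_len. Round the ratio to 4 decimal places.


original_size = n_symbols * orig_bits = 6904 * 16 = 110464 bits
compressed_size = n_symbols * avg_code_len = 6904 * 2.16 = 14912.64 bits
ratio = original_size / compressed_size = 110464 / 14912.64 = 7.4074

Compression ratio = 7.4074


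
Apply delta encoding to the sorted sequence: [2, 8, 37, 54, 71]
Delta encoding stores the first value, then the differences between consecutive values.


First value: 2
Deltas:
  8 - 2 = 6
  37 - 8 = 29
  54 - 37 = 17
  71 - 54 = 17


Delta encoded: [2, 6, 29, 17, 17]


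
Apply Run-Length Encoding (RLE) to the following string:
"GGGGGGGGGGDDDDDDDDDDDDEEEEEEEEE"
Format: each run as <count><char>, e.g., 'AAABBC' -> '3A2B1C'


Scanning runs left to right:
  i=0: run of 'G' x 10 -> '10G'
  i=10: run of 'D' x 12 -> '12D'
  i=22: run of 'E' x 9 -> '9E'

RLE = 10G12D9E


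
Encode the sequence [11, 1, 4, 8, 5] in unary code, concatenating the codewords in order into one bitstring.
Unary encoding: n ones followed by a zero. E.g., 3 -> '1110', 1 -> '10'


Encode each number as n ones followed by a terminating 0:
  11 -> 111111111110 (12 bits)
  1 -> 10 (2 bits)
  4 -> 11110 (5 bits)
  8 -> 111111110 (9 bits)
  5 -> 111110 (6 bits)
Total length = 12 + 2 + 5 + 9 + 6 = 34 bits.

Unary([11, 1, 4, 8, 5]) = 1111111111101011110111111110111110 (34 bits)


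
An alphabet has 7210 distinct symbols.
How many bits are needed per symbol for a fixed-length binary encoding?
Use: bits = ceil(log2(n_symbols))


log2(7210) = 12.8158
Bracket: 2^12 = 4096 < 7210 <= 2^13 = 8192
So ceil(log2(7210)) = 13

bits = ceil(log2(7210)) = ceil(12.8158) = 13 bits


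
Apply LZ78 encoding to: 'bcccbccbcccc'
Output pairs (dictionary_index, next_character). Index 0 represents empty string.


LZ78 encoding steps:
Dictionary: {0: ''}
Step 1: w='' (idx 0), next='b' -> output (0, 'b'), add 'b' as idx 1
Step 2: w='' (idx 0), next='c' -> output (0, 'c'), add 'c' as idx 2
Step 3: w='c' (idx 2), next='c' -> output (2, 'c'), add 'cc' as idx 3
Step 4: w='b' (idx 1), next='c' -> output (1, 'c'), add 'bc' as idx 4
Step 5: w='c' (idx 2), next='b' -> output (2, 'b'), add 'cb' as idx 5
Step 6: w='cc' (idx 3), next='c' -> output (3, 'c'), add 'ccc' as idx 6
Step 7: w='c' (idx 2), end of input -> output (2, '')


Encoded: [(0, 'b'), (0, 'c'), (2, 'c'), (1, 'c'), (2, 'b'), (3, 'c'), (2, '')]


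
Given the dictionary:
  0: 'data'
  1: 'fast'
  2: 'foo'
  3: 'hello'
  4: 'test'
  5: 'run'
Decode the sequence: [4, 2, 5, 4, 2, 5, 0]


Look up each index in the dictionary:
  4 -> 'test'
  2 -> 'foo'
  5 -> 'run'
  4 -> 'test'
  2 -> 'foo'
  5 -> 'run'
  0 -> 'data'

Decoded: "test foo run test foo run data"


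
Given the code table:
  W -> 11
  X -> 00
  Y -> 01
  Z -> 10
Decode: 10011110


Decoding:
10 -> Z
01 -> Y
11 -> W
10 -> Z


Result: ZYWZ


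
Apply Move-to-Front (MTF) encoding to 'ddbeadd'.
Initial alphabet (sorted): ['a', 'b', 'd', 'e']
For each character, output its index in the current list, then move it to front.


MTF encoding:
'd': index 2 in ['a', 'b', 'd', 'e'] -> ['d', 'a', 'b', 'e']
'd': index 0 in ['d', 'a', 'b', 'e'] -> ['d', 'a', 'b', 'e']
'b': index 2 in ['d', 'a', 'b', 'e'] -> ['b', 'd', 'a', 'e']
'e': index 3 in ['b', 'd', 'a', 'e'] -> ['e', 'b', 'd', 'a']
'a': index 3 in ['e', 'b', 'd', 'a'] -> ['a', 'e', 'b', 'd']
'd': index 3 in ['a', 'e', 'b', 'd'] -> ['d', 'a', 'e', 'b']
'd': index 0 in ['d', 'a', 'e', 'b'] -> ['d', 'a', 'e', 'b']


Output: [2, 0, 2, 3, 3, 3, 0]


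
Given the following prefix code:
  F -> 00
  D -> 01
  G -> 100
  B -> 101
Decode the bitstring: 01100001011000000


Decoding step by step:
Bits 01 -> D
Bits 100 -> G
Bits 00 -> F
Bits 101 -> B
Bits 100 -> G
Bits 00 -> F
Bits 00 -> F


Decoded message: DGFBGFF


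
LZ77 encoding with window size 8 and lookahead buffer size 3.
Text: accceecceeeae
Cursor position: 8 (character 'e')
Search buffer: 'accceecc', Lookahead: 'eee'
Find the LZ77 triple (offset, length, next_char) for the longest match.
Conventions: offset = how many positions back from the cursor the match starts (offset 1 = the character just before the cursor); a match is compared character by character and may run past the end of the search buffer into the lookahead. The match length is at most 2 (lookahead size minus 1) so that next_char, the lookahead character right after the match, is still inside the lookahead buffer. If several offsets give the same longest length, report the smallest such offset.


Try each offset into the search buffer:
  offset=1 (pos 7, char 'c'): match length 0
  offset=2 (pos 6, char 'c'): match length 0
  offset=3 (pos 5, char 'e'): match length 1
  offset=4 (pos 4, char 'e'): match length 2
  offset=5 (pos 3, char 'c'): match length 0
  offset=6 (pos 2, char 'c'): match length 0
  offset=7 (pos 1, char 'c'): match length 0
  offset=8 (pos 0, char 'a'): match length 0
Longest match has length 2 at offset 4.
next_char = character at position 8 + 2 = 10 -> 'e'

Best match: offset=4, length=2 (matching 'ee' starting at position 4)
LZ77 triple: (4, 2, 'e')


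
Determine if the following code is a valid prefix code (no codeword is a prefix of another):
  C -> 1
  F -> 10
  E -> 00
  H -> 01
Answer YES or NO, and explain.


Checking each pair (does one codeword prefix another?):
  C='1' vs F='10': prefix -- VIOLATION

NO -- this is NOT a valid prefix code. C (1) is a prefix of F (10).


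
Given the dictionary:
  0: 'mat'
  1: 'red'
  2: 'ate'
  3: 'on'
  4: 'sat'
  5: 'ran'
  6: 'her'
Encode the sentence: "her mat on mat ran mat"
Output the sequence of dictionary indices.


Look up each word in the dictionary:
  'her' -> 6
  'mat' -> 0
  'on' -> 3
  'mat' -> 0
  'ran' -> 5
  'mat' -> 0

Encoded: [6, 0, 3, 0, 5, 0]


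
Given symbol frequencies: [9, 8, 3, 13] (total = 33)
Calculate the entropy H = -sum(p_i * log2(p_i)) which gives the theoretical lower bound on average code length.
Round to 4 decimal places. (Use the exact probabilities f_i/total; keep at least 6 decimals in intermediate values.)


Per-symbol terms -p_i * log2(p_i) with p_i = f_i/33:
  p = 9/33 = 0.272727: log2(p) = -1.874469, -p*log2(p) = 0.511219
  p = 8/33 = 0.242424: log2(p) = -2.044394, -p*log2(p) = 0.495611
  p = 3/33 = 0.090909: log2(p) = -3.459432, -p*log2(p) = 0.314494
  p = 13/33 = 0.393939: log2(p) = -1.343954, -p*log2(p) = 0.529437
H = 0.511219 + 0.495611 + 0.314494 + 0.529437 = 1.850761

H = 1.8508 bits/symbol


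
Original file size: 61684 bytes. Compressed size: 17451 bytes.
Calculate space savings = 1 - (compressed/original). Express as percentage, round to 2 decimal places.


ratio = compressed/original = 17451/61684 = 0.28291
savings = 1 - ratio = 1 - 0.28291 = 0.71709
as a percentage: 0.71709 * 100 = 71.71%

Space savings = 1 - 17451/61684 = 71.71%


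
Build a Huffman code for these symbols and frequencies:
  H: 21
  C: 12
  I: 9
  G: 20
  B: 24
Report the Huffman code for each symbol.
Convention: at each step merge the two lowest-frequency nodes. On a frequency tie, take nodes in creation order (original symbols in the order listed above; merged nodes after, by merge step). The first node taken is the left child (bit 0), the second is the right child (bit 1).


Huffman tree construction:
Step 1: Merge I(9) + C(12) = 21
Step 2: Merge G(20) + H(21) = 41
Step 3: Merge (I+C)(21) + B(24) = 45
Step 4: Merge (G+H)(41) + ((I+C)+B)(45) = 86
Read each symbol's code off the tree from the root (left child = 0, right child = 1).

Codes:
  H: 01 (length 2)
  C: 101 (length 3)
  I: 100 (length 3)
  G: 00 (length 2)
  B: 11 (length 2)
Average code length: 193/86 = 2.2442 bits/symbol


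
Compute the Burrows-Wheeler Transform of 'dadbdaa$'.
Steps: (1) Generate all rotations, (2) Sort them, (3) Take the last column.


Rotations (sorted):
  0: $dadbdaa -> last char: a
  1: a$dadbda -> last char: a
  2: aa$dadbd -> last char: d
  3: adbdaa$d -> last char: d
  4: bdaa$dad -> last char: d
  5: daa$dadb -> last char: b
  6: dadbdaa$ -> last char: $
  7: dbdaa$da -> last char: a


BWT = aadddb$a


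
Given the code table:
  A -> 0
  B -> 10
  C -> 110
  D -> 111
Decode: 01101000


Decoding:
0 -> A
110 -> C
10 -> B
0 -> A
0 -> A


Result: ACBAA


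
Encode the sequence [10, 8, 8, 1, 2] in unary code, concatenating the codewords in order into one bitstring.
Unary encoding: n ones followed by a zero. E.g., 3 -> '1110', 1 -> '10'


Encode each number as n ones followed by a terminating 0:
  10 -> 11111111110 (11 bits)
  8 -> 111111110 (9 bits)
  8 -> 111111110 (9 bits)
  1 -> 10 (2 bits)
  2 -> 110 (3 bits)
Total length = 11 + 9 + 9 + 2 + 3 = 34 bits.

Unary([10, 8, 8, 1, 2]) = 1111111111011111111011111111010110 (34 bits)


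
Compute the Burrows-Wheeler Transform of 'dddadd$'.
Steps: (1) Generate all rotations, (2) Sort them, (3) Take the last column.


Rotations (sorted):
  0: $dddadd -> last char: d
  1: add$ddd -> last char: d
  2: d$dddad -> last char: d
  3: dadd$dd -> last char: d
  4: dd$ddda -> last char: a
  5: ddadd$d -> last char: d
  6: dddadd$ -> last char: $


BWT = ddddad$


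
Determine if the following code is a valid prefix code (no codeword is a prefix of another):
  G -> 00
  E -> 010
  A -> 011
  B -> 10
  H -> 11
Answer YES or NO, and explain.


Checking each pair (does one codeword prefix another?):
  G='00' vs E='010': no prefix
  G='00' vs A='011': no prefix
  G='00' vs B='10': no prefix
  G='00' vs H='11': no prefix
  E='010' vs G='00': no prefix
  E='010' vs A='011': no prefix
  E='010' vs B='10': no prefix
  E='010' vs H='11': no prefix
  A='011' vs G='00': no prefix
  A='011' vs E='010': no prefix
  A='011' vs B='10': no prefix
  A='011' vs H='11': no prefix
  B='10' vs G='00': no prefix
  B='10' vs E='010': no prefix
  B='10' vs A='011': no prefix
  B='10' vs H='11': no prefix
  H='11' vs G='00': no prefix
  H='11' vs E='010': no prefix
  H='11' vs A='011': no prefix
  H='11' vs B='10': no prefix
No violation found over all pairs.

YES -- this is a valid prefix code. No codeword is a prefix of any other codeword.


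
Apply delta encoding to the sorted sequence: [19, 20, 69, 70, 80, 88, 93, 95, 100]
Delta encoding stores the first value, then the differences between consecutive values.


First value: 19
Deltas:
  20 - 19 = 1
  69 - 20 = 49
  70 - 69 = 1
  80 - 70 = 10
  88 - 80 = 8
  93 - 88 = 5
  95 - 93 = 2
  100 - 95 = 5


Delta encoded: [19, 1, 49, 1, 10, 8, 5, 2, 5]


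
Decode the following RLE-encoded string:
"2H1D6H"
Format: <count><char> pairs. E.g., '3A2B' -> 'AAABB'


Expanding each <count><char> pair:
  2H -> 'HH'
  1D -> 'D'
  6H -> 'HHHHHH'

Decoded = HHDHHHHHH


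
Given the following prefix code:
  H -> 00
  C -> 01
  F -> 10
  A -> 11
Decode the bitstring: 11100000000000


Decoding step by step:
Bits 11 -> A
Bits 10 -> F
Bits 00 -> H
Bits 00 -> H
Bits 00 -> H
Bits 00 -> H
Bits 00 -> H


Decoded message: AFHHHHH


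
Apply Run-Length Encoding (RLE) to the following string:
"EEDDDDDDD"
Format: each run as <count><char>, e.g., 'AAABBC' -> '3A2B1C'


Scanning runs left to right:
  i=0: run of 'E' x 2 -> '2E'
  i=2: run of 'D' x 7 -> '7D'

RLE = 2E7D


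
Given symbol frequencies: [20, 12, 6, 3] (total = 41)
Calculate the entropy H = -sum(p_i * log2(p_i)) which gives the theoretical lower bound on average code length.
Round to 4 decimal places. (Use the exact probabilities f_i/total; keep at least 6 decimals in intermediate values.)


Per-symbol terms -p_i * log2(p_i) with p_i = f_i/41:
  p = 20/41 = 0.487805: log2(p) = -1.035624, -p*log2(p) = 0.505182
  p = 12/41 = 0.292683: log2(p) = -1.772590, -p*log2(p) = 0.518807
  p = 6/41 = 0.146341: log2(p) = -2.772590, -p*log2(p) = 0.405745
  p = 3/41 = 0.073171: log2(p) = -3.772590, -p*log2(p) = 0.276043
H = 0.505182 + 0.518807 + 0.405745 + 0.276043 = 1.705777

H = 1.7058 bits/symbol


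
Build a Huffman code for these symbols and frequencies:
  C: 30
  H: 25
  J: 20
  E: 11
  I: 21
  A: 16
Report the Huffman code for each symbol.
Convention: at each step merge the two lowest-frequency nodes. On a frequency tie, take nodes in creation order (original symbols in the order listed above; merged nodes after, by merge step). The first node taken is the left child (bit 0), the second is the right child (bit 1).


Huffman tree construction:
Step 1: Merge E(11) + A(16) = 27
Step 2: Merge J(20) + I(21) = 41
Step 3: Merge H(25) + (E+A)(27) = 52
Step 4: Merge C(30) + (J+I)(41) = 71
Step 5: Merge (H+(E+A))(52) + (C+(J+I))(71) = 123
Read each symbol's code off the tree from the root (left child = 0, right child = 1).

Codes:
  C: 10 (length 2)
  H: 00 (length 2)
  J: 110 (length 3)
  E: 010 (length 3)
  I: 111 (length 3)
  A: 011 (length 3)
Average code length: 314/123 = 2.5528 bits/symbol


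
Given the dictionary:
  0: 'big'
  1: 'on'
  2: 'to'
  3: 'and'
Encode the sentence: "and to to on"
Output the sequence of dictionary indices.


Look up each word in the dictionary:
  'and' -> 3
  'to' -> 2
  'to' -> 2
  'on' -> 1

Encoded: [3, 2, 2, 1]


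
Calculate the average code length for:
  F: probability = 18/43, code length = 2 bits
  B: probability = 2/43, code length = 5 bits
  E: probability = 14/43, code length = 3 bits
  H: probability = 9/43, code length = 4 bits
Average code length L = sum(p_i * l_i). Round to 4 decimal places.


Weighted contributions p_i * l_i:
  F: (18/43) * 2 = 36/43
  B: (2/43) * 5 = 10/43
  E: (14/43) * 3 = 42/43
  H: (9/43) * 4 = 36/43
Sum = (36 + 10 + 42 + 36)/43 = 124/43

L = 124/43 = 2.8837 bits/symbol


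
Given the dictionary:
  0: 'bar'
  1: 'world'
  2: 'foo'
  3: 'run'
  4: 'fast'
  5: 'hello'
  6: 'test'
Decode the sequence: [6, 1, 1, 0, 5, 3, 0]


Look up each index in the dictionary:
  6 -> 'test'
  1 -> 'world'
  1 -> 'world'
  0 -> 'bar'
  5 -> 'hello'
  3 -> 'run'
  0 -> 'bar'

Decoded: "test world world bar hello run bar"


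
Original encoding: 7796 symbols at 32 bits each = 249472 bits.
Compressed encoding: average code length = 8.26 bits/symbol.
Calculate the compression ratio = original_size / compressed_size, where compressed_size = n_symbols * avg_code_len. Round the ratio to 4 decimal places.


original_size = n_symbols * orig_bits = 7796 * 32 = 249472 bits
compressed_size = n_symbols * avg_code_len = 7796 * 8.26 = 64394.96 bits
ratio = original_size / compressed_size = 249472 / 64394.96 = 3.8741

Compression ratio = 3.8741


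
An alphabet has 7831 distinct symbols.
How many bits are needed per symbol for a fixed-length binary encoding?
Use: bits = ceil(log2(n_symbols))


log2(7831) = 12.935
Bracket: 2^12 = 4096 < 7831 <= 2^13 = 8192
So ceil(log2(7831)) = 13

bits = ceil(log2(7831)) = ceil(12.935) = 13 bits


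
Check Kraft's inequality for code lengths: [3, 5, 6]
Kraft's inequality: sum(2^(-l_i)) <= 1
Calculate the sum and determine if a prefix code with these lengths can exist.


Sum = 2^(-3) + 2^(-5) + 2^(-6)
    = 0.125 + 0.03125 + 0.015625
    = 11/64 = 0.171875
Since 0.171875 <= 1, Kraft's inequality IS satisfied.
A prefix code with these lengths CAN exist.

Kraft sum = 0.171875. Satisfied.


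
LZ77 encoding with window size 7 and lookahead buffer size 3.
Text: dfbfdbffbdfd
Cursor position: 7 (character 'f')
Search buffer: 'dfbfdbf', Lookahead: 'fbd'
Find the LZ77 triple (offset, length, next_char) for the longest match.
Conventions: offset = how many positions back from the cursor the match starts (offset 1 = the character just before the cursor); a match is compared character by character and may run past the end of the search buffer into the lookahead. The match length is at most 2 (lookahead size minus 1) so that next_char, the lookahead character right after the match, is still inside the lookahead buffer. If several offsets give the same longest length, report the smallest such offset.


Try each offset into the search buffer:
  offset=1 (pos 6, char 'f'): match length 1
  offset=2 (pos 5, char 'b'): match length 0
  offset=3 (pos 4, char 'd'): match length 0
  offset=4 (pos 3, char 'f'): match length 1
  offset=5 (pos 2, char 'b'): match length 0
  offset=6 (pos 1, char 'f'): match length 2
  offset=7 (pos 0, char 'd'): match length 0
Longest match has length 2 at offset 6.
next_char = character at position 7 + 2 = 9 -> 'd'

Best match: offset=6, length=2 (matching 'fb' starting at position 1)
LZ77 triple: (6, 2, 'd')


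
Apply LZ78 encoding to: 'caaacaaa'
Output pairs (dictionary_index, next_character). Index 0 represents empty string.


LZ78 encoding steps:
Dictionary: {0: ''}
Step 1: w='' (idx 0), next='c' -> output (0, 'c'), add 'c' as idx 1
Step 2: w='' (idx 0), next='a' -> output (0, 'a'), add 'a' as idx 2
Step 3: w='a' (idx 2), next='a' -> output (2, 'a'), add 'aa' as idx 3
Step 4: w='c' (idx 1), next='a' -> output (1, 'a'), add 'ca' as idx 4
Step 5: w='aa' (idx 3), end of input -> output (3, '')


Encoded: [(0, 'c'), (0, 'a'), (2, 'a'), (1, 'a'), (3, '')]


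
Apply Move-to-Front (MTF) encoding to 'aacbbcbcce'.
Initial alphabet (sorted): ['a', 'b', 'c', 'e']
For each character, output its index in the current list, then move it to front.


MTF encoding:
'a': index 0 in ['a', 'b', 'c', 'e'] -> ['a', 'b', 'c', 'e']
'a': index 0 in ['a', 'b', 'c', 'e'] -> ['a', 'b', 'c', 'e']
'c': index 2 in ['a', 'b', 'c', 'e'] -> ['c', 'a', 'b', 'e']
'b': index 2 in ['c', 'a', 'b', 'e'] -> ['b', 'c', 'a', 'e']
'b': index 0 in ['b', 'c', 'a', 'e'] -> ['b', 'c', 'a', 'e']
'c': index 1 in ['b', 'c', 'a', 'e'] -> ['c', 'b', 'a', 'e']
'b': index 1 in ['c', 'b', 'a', 'e'] -> ['b', 'c', 'a', 'e']
'c': index 1 in ['b', 'c', 'a', 'e'] -> ['c', 'b', 'a', 'e']
'c': index 0 in ['c', 'b', 'a', 'e'] -> ['c', 'b', 'a', 'e']
'e': index 3 in ['c', 'b', 'a', 'e'] -> ['e', 'c', 'b', 'a']


Output: [0, 0, 2, 2, 0, 1, 1, 1, 0, 3]


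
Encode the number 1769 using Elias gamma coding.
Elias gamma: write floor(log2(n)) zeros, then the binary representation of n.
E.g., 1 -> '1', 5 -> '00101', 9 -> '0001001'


num_bits = floor(log2(1769)) + 1 = 11
leading_zeros = num_bits - 1 = 10
binary(1769) = 11011101001

Elias gamma(1769) = '0000000000' + '11011101001' = 000000000011011101001 (21 bits)


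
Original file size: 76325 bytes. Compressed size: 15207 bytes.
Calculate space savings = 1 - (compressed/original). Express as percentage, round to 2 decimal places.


ratio = compressed/original = 15207/76325 = 0.19924
savings = 1 - ratio = 1 - 0.19924 = 0.80076
as a percentage: 0.80076 * 100 = 80.08%

Space savings = 1 - 15207/76325 = 80.08%


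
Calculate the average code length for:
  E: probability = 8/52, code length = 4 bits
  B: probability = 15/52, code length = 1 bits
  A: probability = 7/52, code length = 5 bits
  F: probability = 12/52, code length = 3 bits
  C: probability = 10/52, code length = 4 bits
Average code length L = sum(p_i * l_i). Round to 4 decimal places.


Weighted contributions p_i * l_i:
  E: (8/52) * 4 = 32/52
  B: (15/52) * 1 = 15/52
  A: (7/52) * 5 = 35/52
  F: (12/52) * 3 = 36/52
  C: (10/52) * 4 = 40/52
Sum = (32 + 15 + 35 + 36 + 40)/52 = 158/52

L = 158/52 = 3.0385 bits/symbol


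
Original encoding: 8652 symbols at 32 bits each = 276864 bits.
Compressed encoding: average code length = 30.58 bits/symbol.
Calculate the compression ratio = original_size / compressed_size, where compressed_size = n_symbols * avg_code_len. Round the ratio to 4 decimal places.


original_size = n_symbols * orig_bits = 8652 * 32 = 276864 bits
compressed_size = n_symbols * avg_code_len = 8652 * 30.58 = 264578.16 bits
ratio = original_size / compressed_size = 276864 / 264578.16 = 1.0464

Compression ratio = 1.0464


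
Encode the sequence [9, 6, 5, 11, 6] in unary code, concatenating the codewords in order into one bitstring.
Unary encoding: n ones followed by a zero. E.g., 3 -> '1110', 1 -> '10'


Encode each number as n ones followed by a terminating 0:
  9 -> 1111111110 (10 bits)
  6 -> 1111110 (7 bits)
  5 -> 111110 (6 bits)
  11 -> 111111111110 (12 bits)
  6 -> 1111110 (7 bits)
Total length = 10 + 7 + 6 + 12 + 7 = 42 bits.

Unary([9, 6, 5, 11, 6]) = 111111111011111101111101111111111101111110 (42 bits)


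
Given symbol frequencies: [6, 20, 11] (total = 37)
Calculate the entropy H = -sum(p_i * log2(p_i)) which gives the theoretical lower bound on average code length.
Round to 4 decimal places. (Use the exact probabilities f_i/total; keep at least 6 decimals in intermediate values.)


Per-symbol terms -p_i * log2(p_i) with p_i = f_i/37:
  p = 6/37 = 0.162162: log2(p) = -2.624491, -p*log2(p) = 0.425593
  p = 20/37 = 0.540541: log2(p) = -0.887525, -p*log2(p) = 0.479743
  p = 11/37 = 0.297297: log2(p) = -1.750022, -p*log2(p) = 0.520277
H = 0.425593 + 0.479743 + 0.520277 = 1.425613

H = 1.4256 bits/symbol


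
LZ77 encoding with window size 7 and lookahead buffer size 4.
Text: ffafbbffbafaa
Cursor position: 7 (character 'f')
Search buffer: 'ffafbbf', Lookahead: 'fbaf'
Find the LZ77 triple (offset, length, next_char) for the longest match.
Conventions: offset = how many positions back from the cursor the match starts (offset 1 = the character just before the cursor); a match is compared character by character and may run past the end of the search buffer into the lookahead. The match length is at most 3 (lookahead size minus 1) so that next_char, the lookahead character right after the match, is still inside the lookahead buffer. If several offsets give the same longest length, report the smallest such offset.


Try each offset into the search buffer:
  offset=1 (pos 6, char 'f'): match length 1
  offset=2 (pos 5, char 'b'): match length 0
  offset=3 (pos 4, char 'b'): match length 0
  offset=4 (pos 3, char 'f'): match length 2
  offset=5 (pos 2, char 'a'): match length 0
  offset=6 (pos 1, char 'f'): match length 1
  offset=7 (pos 0, char 'f'): match length 1
Longest match has length 2 at offset 4.
next_char = character at position 7 + 2 = 9 -> 'a'

Best match: offset=4, length=2 (matching 'fb' starting at position 3)
LZ77 triple: (4, 2, 'a')


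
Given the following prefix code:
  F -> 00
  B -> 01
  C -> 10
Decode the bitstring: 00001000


Decoding step by step:
Bits 00 -> F
Bits 00 -> F
Bits 10 -> C
Bits 00 -> F


Decoded message: FFCF


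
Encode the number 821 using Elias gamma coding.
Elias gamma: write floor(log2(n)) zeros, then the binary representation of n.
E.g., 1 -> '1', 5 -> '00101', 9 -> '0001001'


num_bits = floor(log2(821)) + 1 = 10
leading_zeros = num_bits - 1 = 9
binary(821) = 1100110101

Elias gamma(821) = '000000000' + '1100110101' = 0000000001100110101 (19 bits)


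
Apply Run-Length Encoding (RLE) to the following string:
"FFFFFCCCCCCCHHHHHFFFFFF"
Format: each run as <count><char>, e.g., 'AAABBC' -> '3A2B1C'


Scanning runs left to right:
  i=0: run of 'F' x 5 -> '5F'
  i=5: run of 'C' x 7 -> '7C'
  i=12: run of 'H' x 5 -> '5H'
  i=17: run of 'F' x 6 -> '6F'

RLE = 5F7C5H6F


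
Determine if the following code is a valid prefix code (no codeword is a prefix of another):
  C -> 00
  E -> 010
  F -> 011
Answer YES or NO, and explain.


Checking each pair (does one codeword prefix another?):
  C='00' vs E='010': no prefix
  C='00' vs F='011': no prefix
  E='010' vs C='00': no prefix
  E='010' vs F='011': no prefix
  F='011' vs C='00': no prefix
  F='011' vs E='010': no prefix
No violation found over all pairs.

YES -- this is a valid prefix code. No codeword is a prefix of any other codeword.


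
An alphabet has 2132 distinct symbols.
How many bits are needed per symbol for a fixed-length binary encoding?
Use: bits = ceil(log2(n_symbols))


log2(2132) = 11.058
Bracket: 2^11 = 2048 < 2132 <= 2^12 = 4096
So ceil(log2(2132)) = 12

bits = ceil(log2(2132)) = ceil(11.058) = 12 bits


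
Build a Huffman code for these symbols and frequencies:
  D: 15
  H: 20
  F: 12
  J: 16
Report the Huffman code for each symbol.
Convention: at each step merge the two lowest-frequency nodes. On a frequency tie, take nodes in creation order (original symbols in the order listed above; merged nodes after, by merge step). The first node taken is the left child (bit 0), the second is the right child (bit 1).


Huffman tree construction:
Step 1: Merge F(12) + D(15) = 27
Step 2: Merge J(16) + H(20) = 36
Step 3: Merge (F+D)(27) + (J+H)(36) = 63
Read each symbol's code off the tree from the root (left child = 0, right child = 1).

Codes:
  D: 01 (length 2)
  H: 11 (length 2)
  F: 00 (length 2)
  J: 10 (length 2)
Average code length: 126/63 = 2.0000 bits/symbol


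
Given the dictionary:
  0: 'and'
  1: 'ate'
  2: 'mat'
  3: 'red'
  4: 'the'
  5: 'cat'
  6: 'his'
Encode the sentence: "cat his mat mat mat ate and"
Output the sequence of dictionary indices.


Look up each word in the dictionary:
  'cat' -> 5
  'his' -> 6
  'mat' -> 2
  'mat' -> 2
  'mat' -> 2
  'ate' -> 1
  'and' -> 0

Encoded: [5, 6, 2, 2, 2, 1, 0]


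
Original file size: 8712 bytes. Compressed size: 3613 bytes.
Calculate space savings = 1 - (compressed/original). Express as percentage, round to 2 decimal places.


ratio = compressed/original = 3613/8712 = 0.414715
savings = 1 - ratio = 1 - 0.414715 = 0.585285
as a percentage: 0.585285 * 100 = 58.53%

Space savings = 1 - 3613/8712 = 58.53%


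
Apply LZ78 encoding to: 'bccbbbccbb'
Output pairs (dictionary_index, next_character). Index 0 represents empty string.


LZ78 encoding steps:
Dictionary: {0: ''}
Step 1: w='' (idx 0), next='b' -> output (0, 'b'), add 'b' as idx 1
Step 2: w='' (idx 0), next='c' -> output (0, 'c'), add 'c' as idx 2
Step 3: w='c' (idx 2), next='b' -> output (2, 'b'), add 'cb' as idx 3
Step 4: w='b' (idx 1), next='b' -> output (1, 'b'), add 'bb' as idx 4
Step 5: w='c' (idx 2), next='c' -> output (2, 'c'), add 'cc' as idx 5
Step 6: w='bb' (idx 4), end of input -> output (4, '')


Encoded: [(0, 'b'), (0, 'c'), (2, 'b'), (1, 'b'), (2, 'c'), (4, '')]


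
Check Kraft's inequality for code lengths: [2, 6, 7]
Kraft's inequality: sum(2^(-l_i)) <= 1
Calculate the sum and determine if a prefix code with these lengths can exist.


Sum = 2^(-2) + 2^(-6) + 2^(-7)
    = 0.25 + 0.015625 + 0.0078125
    = 35/128 = 0.2734375
Since 0.2734375 <= 1, Kraft's inequality IS satisfied.
A prefix code with these lengths CAN exist.

Kraft sum = 0.2734375. Satisfied.


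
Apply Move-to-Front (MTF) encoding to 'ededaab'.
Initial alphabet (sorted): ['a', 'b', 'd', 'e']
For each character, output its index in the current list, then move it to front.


MTF encoding:
'e': index 3 in ['a', 'b', 'd', 'e'] -> ['e', 'a', 'b', 'd']
'd': index 3 in ['e', 'a', 'b', 'd'] -> ['d', 'e', 'a', 'b']
'e': index 1 in ['d', 'e', 'a', 'b'] -> ['e', 'd', 'a', 'b']
'd': index 1 in ['e', 'd', 'a', 'b'] -> ['d', 'e', 'a', 'b']
'a': index 2 in ['d', 'e', 'a', 'b'] -> ['a', 'd', 'e', 'b']
'a': index 0 in ['a', 'd', 'e', 'b'] -> ['a', 'd', 'e', 'b']
'b': index 3 in ['a', 'd', 'e', 'b'] -> ['b', 'a', 'd', 'e']


Output: [3, 3, 1, 1, 2, 0, 3]


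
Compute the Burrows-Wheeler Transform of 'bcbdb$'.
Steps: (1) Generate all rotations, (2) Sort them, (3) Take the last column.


Rotations (sorted):
  0: $bcbdb -> last char: b
  1: b$bcbd -> last char: d
  2: bcbdb$ -> last char: $
  3: bdb$bc -> last char: c
  4: cbdb$b -> last char: b
  5: db$bcb -> last char: b


BWT = bd$cbb


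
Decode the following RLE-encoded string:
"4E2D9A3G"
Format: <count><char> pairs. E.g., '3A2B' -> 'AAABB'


Expanding each <count><char> pair:
  4E -> 'EEEE'
  2D -> 'DD'
  9A -> 'AAAAAAAAA'
  3G -> 'GGG'

Decoded = EEEEDDAAAAAAAAAGGG


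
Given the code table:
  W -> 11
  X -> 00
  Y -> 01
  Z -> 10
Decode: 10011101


Decoding:
10 -> Z
01 -> Y
11 -> W
01 -> Y


Result: ZYWY


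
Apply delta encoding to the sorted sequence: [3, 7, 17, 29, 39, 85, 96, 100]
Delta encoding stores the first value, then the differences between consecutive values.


First value: 3
Deltas:
  7 - 3 = 4
  17 - 7 = 10
  29 - 17 = 12
  39 - 29 = 10
  85 - 39 = 46
  96 - 85 = 11
  100 - 96 = 4


Delta encoded: [3, 4, 10, 12, 10, 46, 11, 4]


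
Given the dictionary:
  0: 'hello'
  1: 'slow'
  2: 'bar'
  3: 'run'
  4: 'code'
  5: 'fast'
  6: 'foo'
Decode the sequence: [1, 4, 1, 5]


Look up each index in the dictionary:
  1 -> 'slow'
  4 -> 'code'
  1 -> 'slow'
  5 -> 'fast'

Decoded: "slow code slow fast"


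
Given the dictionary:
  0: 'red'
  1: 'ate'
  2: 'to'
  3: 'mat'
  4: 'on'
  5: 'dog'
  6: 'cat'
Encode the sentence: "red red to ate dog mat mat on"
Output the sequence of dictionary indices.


Look up each word in the dictionary:
  'red' -> 0
  'red' -> 0
  'to' -> 2
  'ate' -> 1
  'dog' -> 5
  'mat' -> 3
  'mat' -> 3
  'on' -> 4

Encoded: [0, 0, 2, 1, 5, 3, 3, 4]


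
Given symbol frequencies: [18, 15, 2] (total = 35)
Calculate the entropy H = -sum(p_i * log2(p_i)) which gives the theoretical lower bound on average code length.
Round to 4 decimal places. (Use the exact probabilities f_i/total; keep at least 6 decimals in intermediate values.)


Per-symbol terms -p_i * log2(p_i) with p_i = f_i/35:
  p = 18/35 = 0.514286: log2(p) = -0.959358, -p*log2(p) = 0.493384
  p = 15/35 = 0.428571: log2(p) = -1.222392, -p*log2(p) = 0.523882
  p = 2/35 = 0.057143: log2(p) = -4.129283, -p*log2(p) = 0.235959
H = 0.493384 + 0.523882 + 0.235959 = 1.253225

H = 1.2532 bits/symbol


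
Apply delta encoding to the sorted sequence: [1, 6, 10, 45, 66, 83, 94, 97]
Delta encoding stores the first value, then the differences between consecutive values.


First value: 1
Deltas:
  6 - 1 = 5
  10 - 6 = 4
  45 - 10 = 35
  66 - 45 = 21
  83 - 66 = 17
  94 - 83 = 11
  97 - 94 = 3


Delta encoded: [1, 5, 4, 35, 21, 17, 11, 3]


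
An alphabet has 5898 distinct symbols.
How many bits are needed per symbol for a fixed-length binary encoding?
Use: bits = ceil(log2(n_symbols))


log2(5898) = 12.526
Bracket: 2^12 = 4096 < 5898 <= 2^13 = 8192
So ceil(log2(5898)) = 13

bits = ceil(log2(5898)) = ceil(12.526) = 13 bits


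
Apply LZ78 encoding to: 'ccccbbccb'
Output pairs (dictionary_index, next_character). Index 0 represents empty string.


LZ78 encoding steps:
Dictionary: {0: ''}
Step 1: w='' (idx 0), next='c' -> output (0, 'c'), add 'c' as idx 1
Step 2: w='c' (idx 1), next='c' -> output (1, 'c'), add 'cc' as idx 2
Step 3: w='c' (idx 1), next='b' -> output (1, 'b'), add 'cb' as idx 3
Step 4: w='' (idx 0), next='b' -> output (0, 'b'), add 'b' as idx 4
Step 5: w='cc' (idx 2), next='b' -> output (2, 'b'), add 'ccb' as idx 5


Encoded: [(0, 'c'), (1, 'c'), (1, 'b'), (0, 'b'), (2, 'b')]
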